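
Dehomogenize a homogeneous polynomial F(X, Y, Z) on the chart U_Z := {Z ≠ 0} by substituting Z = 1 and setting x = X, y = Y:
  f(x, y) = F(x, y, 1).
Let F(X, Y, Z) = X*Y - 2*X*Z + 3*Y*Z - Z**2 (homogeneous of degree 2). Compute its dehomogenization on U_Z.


f(x, y) = x*y - 2*x + 3*y - 1

On U_Z we set Z = 1. Each monomial c·X^i·Y^j·Z^k in F becomes c·x^i·y^j·1^k = c·x^i·y^j.
Substituting Z = 1: F(X, Y, 1) = x*y - 2*x + 3*y - 1.
Note: deg(f) ≤ deg(F) = 2; strict inequality happens when F is divisible by Z (lost terms).


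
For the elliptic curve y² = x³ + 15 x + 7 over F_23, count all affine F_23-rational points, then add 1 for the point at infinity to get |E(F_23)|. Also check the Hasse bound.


Affine points = {(1, 0), (4, 4), (4, 19), (5, 0), (7, 8), (7, 15), (8, 8), (8, 15), (11, 10), (11, 13), (12, 11), (12, 12), (17, 0), (20, 2), (20, 21)}; affine count = 15; |E(F_23)| = 16.

Discriminant check: Δ ∝ 4a³ + 27b² = 4·15³ + 27·7² = 4·3375 + 27·49 ≡ 11 (mod 23). Nonzero ⇒ E is nonsingular.
For each x ∈ F_23, compute rhs = x³ + 15·x + 7 mod 23, then count y ∈ F_23 with y² ≡ rhs.
  x = 0: rhs = 7, matching y values: none (0 points).
  x = 1: rhs = 0, matching y values: 0 (1 points).
  x = 2: rhs = 22, matching y values: none (0 points).
  x = 3: rhs = 10, matching y values: none (0 points).
  x = 4: rhs = 16, matching y values: 4, 19 (2 points).
  x = 5: rhs = 0, matching y values: 0 (1 points).
  x = 6: rhs = 14, matching y values: none (0 points).
  x = 7: rhs = 18, matching y values: 8, 15 (2 points).
  x = 8: rhs = 18, matching y values: 8, 15 (2 points).
  x = 9: rhs = 20, matching y values: none (0 points).
  x = 10: rhs = 7, matching y values: none (0 points).
  x = 11: rhs = 8, matching y values: 10, 13 (2 points).
  x = 12: rhs = 6, matching y values: 11, 12 (2 points).
  x = 13: rhs = 7, matching y values: none (0 points).
  x = 14: rhs = 17, matching y values: none (0 points).
  x = 15: rhs = 19, matching y values: none (0 points).
  x = 16: rhs = 19, matching y values: none (0 points).
  x = 17: rhs = 0, matching y values: 0 (1 points).
  x = 18: rhs = 14, matching y values: none (0 points).
  x = 19: rhs = 21, matching y values: none (0 points).
  x = 20: rhs = 4, matching y values: 2, 21 (2 points).
  x = 21: rhs = 15, matching y values: none (0 points).
  x = 22: rhs = 14, matching y values: none (0 points).
Total affine count: 15.
Full point count |E(F_23)| = 15 + 1 = 16.
Hasse bound: |16 − (23+1)| = |-8| = 8 ≤ 2√23 ≈ 9.5917 ✓.


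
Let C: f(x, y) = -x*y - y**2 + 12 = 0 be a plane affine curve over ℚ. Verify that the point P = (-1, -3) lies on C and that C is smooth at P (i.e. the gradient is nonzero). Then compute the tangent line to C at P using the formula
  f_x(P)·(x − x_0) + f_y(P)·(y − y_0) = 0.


Tangent line at P: 3*x + 7*y + 24 = 0.

Step 1: f(-1, -3) = 0, so P lies on C.
Step 2: partial derivatives
  f_x(x, y) = -y, f_y(x, y) = -x - 2*y.
  f_x(P) = 3, f_y(P) = 7 (gradient nonzero, so P is smooth).
Step 3: tangent line at P: 3·(x − -1) + 7·(y − -3) = 0.
Expanding: 3*x + 7*y + 24 = 0.


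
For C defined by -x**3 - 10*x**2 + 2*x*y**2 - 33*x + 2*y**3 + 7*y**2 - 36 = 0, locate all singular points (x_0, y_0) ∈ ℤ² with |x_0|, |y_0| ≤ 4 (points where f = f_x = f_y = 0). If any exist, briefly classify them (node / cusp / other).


Singular points: {(-3, 0)}; classification: node.

Compute partial derivatives:
  f_x = -3*x**2 - 20*x + 2*y**2 - 33.
  f_y = 4*x*y + 6*y**2 + 14*y.
Scan x_0 ∈ {−4, ..., 4}. For each x_0, f_y(x_0, y) is a polynomial in y; find its integer roots y ∈ {−4, ..., 4}, then test f_x and f at those candidates.
  x = -4: f_y(-4, y) = 6*y**2 - 2*y; vanishes at y ∈ {0}. (-4, 0): f_x = -1 ≠ 0.
  x = -3: f_y(-3, y) = 6*y**2 + 2*y; vanishes at y ∈ {0}. (-3, 0): f_x = 0, f = 0 — SINGULAR.
  x = -2: f_y(-2, y) = 6*y**2 + 6*y; vanishes at y ∈ {-1, 0}. (-2, -1): f_x = -3 ≠ 0; (-2, 0): f_x = -5 ≠ 0.
  x = -1: f_y(-1, y) = 6*y**2 + 10*y; vanishes at y ∈ {0}. (-1, 0): f_x = -16 ≠ 0.
  x = 0: f_y(0, y) = 6*y**2 + 14*y; vanishes at y ∈ {0}. (0, 0): f_x = -33 ≠ 0.
  x = 1: f_y(1, y) = 6*y**2 + 18*y; vanishes at y ∈ {-3, 0}. (1, -3): f_x = -38 ≠ 0; (1, 0): f_x = -56 ≠ 0.
  x = 2: f_y(2, y) = 6*y**2 + 22*y; vanishes at y ∈ {0}. (2, 0): f_x = -85 ≠ 0.
  x = 3: f_y(3, y) = 6*y**2 + 26*y; vanishes at y ∈ {0}. (3, 0): f_x = -120 ≠ 0.
  x = 4: f_y(4, y) = 6*y**2 + 30*y; vanishes at y ∈ {0}. (4, 0): f_x = -161 ≠ 0.
Only singular point on the grid: (-3, 0).
Classify: substitute x = -3 + u, y = 0 + v and expand: f = -u**3 - u**2 + 2*u*v**2 + 2*v**3 + v**2.
No constant or linear terms (consistent with a singular point). Quadratic part: -u**2 + v**2. Cubic part: -u**3 + 2*u*v**2 + 2*v**3.
The quadratic part v**2 - u**2 = (v − u)(v + u) splits into two distinct linear factors, so there are two distinct tangent lines y − 0 = ±(x − -3) — this is a node (ordinary double point).
Classification: node.


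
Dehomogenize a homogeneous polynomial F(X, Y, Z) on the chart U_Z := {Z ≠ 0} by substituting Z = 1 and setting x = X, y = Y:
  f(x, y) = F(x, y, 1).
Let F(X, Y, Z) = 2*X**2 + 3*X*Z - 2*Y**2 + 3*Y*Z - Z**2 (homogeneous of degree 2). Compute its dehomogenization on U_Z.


f(x, y) = 2*x**2 + 3*x - 2*y**2 + 3*y - 1

On U_Z we set Z = 1. Each monomial c·X^i·Y^j·Z^k in F becomes c·x^i·y^j·1^k = c·x^i·y^j.
Substituting Z = 1: F(X, Y, 1) = 2*x**2 + 3*x - 2*y**2 + 3*y - 1.
Note: deg(f) ≤ deg(F) = 2; strict inequality happens when F is divisible by Z (lost terms).


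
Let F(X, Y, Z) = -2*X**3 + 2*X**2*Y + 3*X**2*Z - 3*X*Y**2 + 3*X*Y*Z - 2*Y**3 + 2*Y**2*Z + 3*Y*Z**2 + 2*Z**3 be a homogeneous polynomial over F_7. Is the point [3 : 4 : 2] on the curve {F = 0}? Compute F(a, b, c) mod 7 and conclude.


F(3,4,2) ≡ 0 (mod 7); P is on the curve.

Evaluate F(3, 4, 2) term-by-term (mod 7).
  -2*X**3 ↦ -2·27·1·1 = -54
  2*X**2*Y ↦ 2·9·4·1 = 72
  3*X**2*Z ↦ 3·9·1·2 = 54
  -3*X*Y**2 ↦ -3·3·16·1 = -144
  3*X*Y*Z ↦ 3·3·4·2 = 72
  -2*Y**3 ↦ -2·1·64·1 = -128
  2*Y**2*Z ↦ 2·1·16·2 = 64
  3*Y*Z**2 ↦ 3·1·4·4 = 48
  2*Z**3 ↦ 2·1·1·8 = 16
Sum: F(3, 4, 2) = (-54) + (72) + (54) + (-144) + (72) + (-128) + (64) + (48) + (16) = 0.
Reducing mod 7: 0 ≡ 0 (mod 7).
Since F(a, b, c) ≡ 0 (mod 7), P lies on the curve.


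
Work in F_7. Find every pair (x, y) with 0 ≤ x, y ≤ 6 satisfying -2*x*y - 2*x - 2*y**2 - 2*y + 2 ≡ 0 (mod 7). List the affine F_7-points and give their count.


Affine F_7-points: {(1, 0), (1, 5), (3, 1), (3, 2), (6, 3), (6, 4)}; count = 6.

For each of the 49 pairs (x, y) ∈ F_7², evaluate f(x, y) mod 7. Record the zeros.
  x = 0: [0↦2, 1↦5, 2↦4, 3↦6, 4↦4, 5↦5, 6↦2]  zeros at y ∈ ∅
  x = 1: [0↦0, 1↦1, 2↦5, 3↦5, 4↦1, 5↦0, 6↦2]  zeros at y ∈ {0, 5}
  x = 2: [0↦5, 1↦4, 2↦6, 3↦4, 4↦5, 5↦2, 6↦2]  zeros at y ∈ ∅
  x = 3: [0↦3, 1↦0, 2↦0, 3↦3, 4↦2, 5↦4, 6↦2]  zeros at y ∈ {1, 2}
  x = 4: [0↦1, 1↦3, 2↦1, 3↦2, 4↦6, 5↦6, 6↦2]  zeros at y ∈ ∅
  x = 5: [0↦6, 1↦6, 2↦2, 3↦1, 4↦3, 5↦1, 6↦2]  zeros at y ∈ ∅
  x = 6: [0↦4, 1↦2, 2↦3, 3↦0, 4↦0, 5↦3, 6↦2]  zeros at y ∈ {3, 4}
Collecting zeros: affine points = {(1, 0), (1, 5), (3, 1), (3, 2), (6, 3), (6, 4)}.
Total count |C(F_7)_aff| = 6.


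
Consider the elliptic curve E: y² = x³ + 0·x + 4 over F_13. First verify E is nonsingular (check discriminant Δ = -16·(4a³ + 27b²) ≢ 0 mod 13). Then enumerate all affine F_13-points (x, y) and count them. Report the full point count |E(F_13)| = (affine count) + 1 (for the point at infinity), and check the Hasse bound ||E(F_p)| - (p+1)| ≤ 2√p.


Affine points = {(0, 2), (0, 11), (2, 5), (2, 8), (4, 4), (4, 9), (5, 5), (5, 8), (6, 5), (6, 8), (7, 3), (7, 10), (8, 3), (8, 10), (10, 4), (10, 9), (11, 3), (11, 10), (12, 4), (12, 9)}; affine count = 20; |E(F_13)| = 21.

Discriminant check: Δ ∝ 4a³ + 27b² = 4·0³ + 27·4² = 4·0 + 27·16 ≡ 3 (mod 13). Nonzero ⇒ E is nonsingular.
For each x ∈ F_13, compute rhs = x³ + 0·x + 4 mod 13, then count y ∈ F_13 with y² ≡ rhs.
  x = 0: rhs = 4, matching y values: 2, 11 (2 points).
  x = 1: rhs = 5, matching y values: none (0 points).
  x = 2: rhs = 12, matching y values: 5, 8 (2 points).
  x = 3: rhs = 5, matching y values: none (0 points).
  x = 4: rhs = 3, matching y values: 4, 9 (2 points).
  x = 5: rhs = 12, matching y values: 5, 8 (2 points).
  x = 6: rhs = 12, matching y values: 5, 8 (2 points).
  x = 7: rhs = 9, matching y values: 3, 10 (2 points).
  x = 8: rhs = 9, matching y values: 3, 10 (2 points).
  x = 9: rhs = 5, matching y values: none (0 points).
  x = 10: rhs = 3, matching y values: 4, 9 (2 points).
  x = 11: rhs = 9, matching y values: 3, 10 (2 points).
  x = 12: rhs = 3, matching y values: 4, 9 (2 points).
Total affine count: 20.
Full point count |E(F_13)| = 20 + 1 = 21.
Hasse bound: |21 − (13+1)| = |7| = 7 ≤ 2√13 ≈ 7.2111 ✓.


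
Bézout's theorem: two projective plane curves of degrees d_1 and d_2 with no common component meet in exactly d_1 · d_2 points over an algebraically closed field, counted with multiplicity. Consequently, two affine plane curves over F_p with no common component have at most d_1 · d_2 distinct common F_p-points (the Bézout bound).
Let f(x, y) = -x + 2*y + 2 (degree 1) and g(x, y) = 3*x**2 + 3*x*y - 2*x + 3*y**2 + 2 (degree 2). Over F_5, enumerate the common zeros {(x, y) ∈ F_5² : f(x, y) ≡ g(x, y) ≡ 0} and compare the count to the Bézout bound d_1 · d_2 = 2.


Common zeros: {(0, 4), (2, 0)}; count = 2; Bézout bound = 2.

deg(f) = 1, deg(g) = 2, so Bézout bound = 2.
Scan x ∈ F_5. For each x, list the y ∈ F_5 with f(x, y) ≡ 0 and those with g(x, y) ≡ 0 (mod 5); the common zeros in that column are the intersection.
  x = 0: f ≡ 0 at y ∈ {4}; g ≡ 0 at y ∈ {1, 4}; common: {4}.
  x = 1: f ≡ 0 at y ∈ {2}; g ≡ 0 at y ∈ ∅; common: ∅.
  x = 2: f ≡ 0 at y ∈ {0}; g ≡ 0 at y ∈ {0, 3}; common: {0}.
  x = 3: f ≡ 0 at y ∈ {3}; g ≡ 0 at y ∈ {1}; common: ∅.
  x = 4: f ≡ 0 at y ∈ {1}; g ≡ 0 at y ∈ {3}; common: ∅.
Collecting: common zeros = {(0, 4), (2, 0)}, so the count is 2.
Comparison with the Bézout bound: 2 ≤ 2 = deg(f)·deg(g), as expected for curves with no common component (the bound is attained).


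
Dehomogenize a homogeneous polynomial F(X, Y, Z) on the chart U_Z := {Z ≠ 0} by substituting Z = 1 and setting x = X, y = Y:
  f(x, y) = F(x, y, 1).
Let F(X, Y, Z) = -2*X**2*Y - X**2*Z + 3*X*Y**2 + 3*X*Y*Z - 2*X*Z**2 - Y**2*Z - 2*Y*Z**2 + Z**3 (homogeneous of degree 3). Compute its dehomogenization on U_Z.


f(x, y) = -2*x**2*y - x**2 + 3*x*y**2 + 3*x*y - 2*x - y**2 - 2*y + 1

On U_Z we set Z = 1. Each monomial c·X^i·Y^j·Z^k in F becomes c·x^i·y^j·1^k = c·x^i·y^j.
Substituting Z = 1: F(X, Y, 1) = -2*x**2*y - x**2 + 3*x*y**2 + 3*x*y - 2*x - y**2 - 2*y + 1.
Note: deg(f) ≤ deg(F) = 3; strict inequality happens when F is divisible by Z (lost terms).


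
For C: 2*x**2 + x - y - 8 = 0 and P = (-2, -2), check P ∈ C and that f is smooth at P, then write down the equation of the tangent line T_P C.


Tangent line at P: -7*x - y - 16 = 0.

Step 1: f(-2, -2) = 0, so P lies on C.
Step 2: partial derivatives
  f_x(x, y) = 4*x + 1, f_y(x, y) = -1.
  f_x(P) = -7, f_y(P) = -1 (gradient nonzero, so P is smooth).
Step 3: tangent line at P: -7·(x − -2) + -1·(y − -2) = 0.
Expanding: -7*x - y - 16 = 0.


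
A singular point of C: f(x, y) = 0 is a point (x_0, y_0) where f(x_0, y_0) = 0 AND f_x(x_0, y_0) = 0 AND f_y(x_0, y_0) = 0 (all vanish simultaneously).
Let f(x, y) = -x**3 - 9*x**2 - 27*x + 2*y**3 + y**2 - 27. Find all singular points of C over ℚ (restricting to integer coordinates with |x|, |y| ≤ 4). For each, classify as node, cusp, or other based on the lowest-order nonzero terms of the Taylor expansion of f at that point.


Singular points: {(-3, 0)}; classification: cusp.

Compute partial derivatives:
  f_x = -3*x**2 - 18*x - 27.
  f_y = 6*y**2 + 2*y.
Scan x_0 ∈ {−4, ..., 4}. For each x_0, f_y(x_0, y) is a polynomial in y; find its integer roots y ∈ {−4, ..., 4}, then test f_x and f at those candidates.
  x = -4: f_y(-4, y) = 6*y**2 + 2*y; vanishes at y ∈ {0}. (-4, 0): f_x = -3 ≠ 0.
  x = -3: f_y(-3, y) = 6*y**2 + 2*y; vanishes at y ∈ {0}. (-3, 0): f_x = 0, f = 0 — SINGULAR.
  x = -2: f_y(-2, y) = 6*y**2 + 2*y; vanishes at y ∈ {0}. (-2, 0): f_x = -3 ≠ 0.
  x = -1: f_y(-1, y) = 6*y**2 + 2*y; vanishes at y ∈ {0}. (-1, 0): f_x = -12 ≠ 0.
  x = 0: f_y(0, y) = 6*y**2 + 2*y; vanishes at y ∈ {0}. (0, 0): f_x = -27 ≠ 0.
  x = 1: f_y(1, y) = 6*y**2 + 2*y; vanishes at y ∈ {0}. (1, 0): f_x = -48 ≠ 0.
  x = 2: f_y(2, y) = 6*y**2 + 2*y; vanishes at y ∈ {0}. (2, 0): f_x = -75 ≠ 0.
  x = 3: f_y(3, y) = 6*y**2 + 2*y; vanishes at y ∈ {0}. (3, 0): f_x = -108 ≠ 0.
  x = 4: f_y(4, y) = 6*y**2 + 2*y; vanishes at y ∈ {0}. (4, 0): f_x = -147 ≠ 0.
Only singular point on the grid: (-3, 0).
Classify: substitute x = -3 + u, y = 0 + v and expand: f = -u**3 + 2*v**3 + v**2.
No constant or linear terms (consistent with a singular point). Quadratic part: v**2. Cubic part: -u**3 + 2*v**3.
The quadratic part v**2 is a perfect square, so there is a single (double) tangent line v = 0, i.e. y = 0. Restricting the cubic part to that line (v = 0) leaves -u**3 ≠ 0, so f is not divisible by v and the branch is v² ≈ u**3 to lowest order — this is a cusp.
Classification: cusp.


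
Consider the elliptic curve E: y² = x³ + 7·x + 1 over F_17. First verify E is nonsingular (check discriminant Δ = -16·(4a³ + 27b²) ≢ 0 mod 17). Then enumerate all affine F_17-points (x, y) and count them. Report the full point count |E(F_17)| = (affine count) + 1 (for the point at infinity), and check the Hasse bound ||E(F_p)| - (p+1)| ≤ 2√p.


Affine points = {(0, 1), (0, 16), (1, 3), (1, 14), (3, 7), (3, 10), (4, 5), (4, 12), (5, 5), (5, 12), (6, 2), (6, 15), (7, 6), (7, 11), (8, 5), (8, 12), (10, 0), (11, 7), (11, 10), (14, 2), (14, 15), (15, 8), (15, 9)}; affine count = 23; |E(F_17)| = 24.

Discriminant check: Δ ∝ 4a³ + 27b² = 4·7³ + 27·1² = 4·343 + 27·1 ≡ 5 (mod 17). Nonzero ⇒ E is nonsingular.
For each x ∈ F_17, compute rhs = x³ + 7·x + 1 mod 17, then count y ∈ F_17 with y² ≡ rhs.
  x = 0: rhs = 1, matching y values: 1, 16 (2 points).
  x = 1: rhs = 9, matching y values: 3, 14 (2 points).
  x = 2: rhs = 6, matching y values: none (0 points).
  x = 3: rhs = 15, matching y values: 7, 10 (2 points).
  x = 4: rhs = 8, matching y values: 5, 12 (2 points).
  x = 5: rhs = 8, matching y values: 5, 12 (2 points).
  x = 6: rhs = 4, matching y values: 2, 15 (2 points).
  x = 7: rhs = 2, matching y values: 6, 11 (2 points).
  x = 8: rhs = 8, matching y values: 5, 12 (2 points).
  x = 9: rhs = 11, matching y values: none (0 points).
  x = 10: rhs = 0, matching y values: 0 (1 points).
  x = 11: rhs = 15, matching y values: 7, 10 (2 points).
  x = 12: rhs = 11, matching y values: none (0 points).
  x = 13: rhs = 11, matching y values: none (0 points).
  x = 14: rhs = 4, matching y values: 2, 15 (2 points).
  x = 15: rhs = 13, matching y values: 8, 9 (2 points).
  x = 16: rhs = 10, matching y values: none (0 points).
Total affine count: 23.
Full point count |E(F_17)| = 23 + 1 = 24.
Hasse bound: |24 − (17+1)| = |6| = 6 ≤ 2√17 ≈ 8.2462 ✓.


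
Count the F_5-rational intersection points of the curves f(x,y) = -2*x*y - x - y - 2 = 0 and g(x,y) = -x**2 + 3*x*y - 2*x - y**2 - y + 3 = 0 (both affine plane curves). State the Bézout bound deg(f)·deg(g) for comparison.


Common zeros: ∅; count = 0; Bézout bound = 4.

deg(f) = 2, deg(g) = 2, so Bézout bound = 4.
Scan x ∈ F_5. For each x, list the y ∈ F_5 with f(x, y) ≡ 0 and those with g(x, y) ≡ 0 (mod 5); the common zeros in that column are the intersection.
  x = 0: f ≡ 0 at y ∈ {3}; g ≡ 0 at y ∈ ∅; common: ∅.
  x = 1: f ≡ 0 at y ∈ {4}; g ≡ 0 at y ∈ {0, 2}; common: ∅.
  x = 2: f ≡ 0 at y ∈ ∅; g ≡ 0 at y ∈ {0}; common: ∅.
  x = 3: f ≡ 0 at y ∈ {0}; g ≡ 0 at y ∈ {1, 2}; common: ∅.
  x = 4: f ≡ 0 at y ∈ {1}; g ≡ 0 at y ∈ ∅; common: ∅.
Collecting: common zeros = ∅, so the count is 0.
Comparison with the Bézout bound: 0 ≤ 4 = deg(f)·deg(g), as expected for curves with no common component (the affine F_5-count falls short of the bound because intersections may lie at infinity, over extension fields, or carry multiplicity).


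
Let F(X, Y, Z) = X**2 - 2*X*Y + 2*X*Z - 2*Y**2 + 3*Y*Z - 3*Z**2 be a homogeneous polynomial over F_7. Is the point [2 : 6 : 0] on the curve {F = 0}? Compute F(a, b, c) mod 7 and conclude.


F(2,6,0) ≡ 6 (mod 7); P is NOT on the curve.

Evaluate F(2, 6, 0) term-by-term (mod 7).
  X**2 ↦ 1·4·1·1 = 4
  -2*X*Y ↦ -2·2·6·1 = -24
  2*X*Z ↦ 2·2·1·0 = 0
  -2*Y**2 ↦ -2·1·36·1 = -72
  3*Y*Z ↦ 3·1·6·0 = 0
  -3*Z**2 ↦ -3·1·1·0 = 0
Sum: F(2, 6, 0) = (4) + (-24) + (0) + (-72) + (0) + (0) = -92.
Reducing mod 7: -92 ≡ 6 (mod 7).
Since F(a, b, c) ≡ 6 ≠ 0 (mod 7), P does NOT lie on the curve.


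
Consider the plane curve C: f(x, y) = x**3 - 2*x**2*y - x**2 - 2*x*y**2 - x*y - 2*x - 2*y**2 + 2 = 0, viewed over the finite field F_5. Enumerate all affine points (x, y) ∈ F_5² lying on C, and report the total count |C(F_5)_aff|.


Affine F_5-points: {(0, 1), (0, 4), (1, 0), (1, 3), (3, 1), (3, 2), (4, 2)}; count = 7.

For each of the 25 pairs (x, y) ∈ F_5², evaluate f(x, y) mod 5. Record the zeros.
  x = 0: [0↦2, 1↦0, 2↦4, 3↦4, 4↦0]  zeros at y ∈ {1, 4}
  x = 1: [0↦0, 1↦3, 2↦3, 3↦0, 4↦4]  zeros at y ∈ {0, 3}
  x = 2: [0↦2, 1↦1, 2↦3, 3↦3, 4↦1]  zeros at y ∈ ∅
  x = 3: [0↦4, 1↦0, 2↦0, 3↦4, 4↦2]  zeros at y ∈ {1, 2}
  x = 4: [0↦2, 1↦1, 2↦0, 3↦4, 4↦3]  zeros at y ∈ {2}
Collecting zeros: affine points = {(0, 1), (0, 4), (1, 0), (1, 3), (3, 1), (3, 2), (4, 2)}.
Total count |C(F_5)_aff| = 7.


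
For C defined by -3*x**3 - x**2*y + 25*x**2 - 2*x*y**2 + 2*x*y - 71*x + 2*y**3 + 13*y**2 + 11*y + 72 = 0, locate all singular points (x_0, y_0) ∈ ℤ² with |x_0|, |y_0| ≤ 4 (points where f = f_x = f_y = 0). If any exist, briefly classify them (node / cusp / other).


Singular points: {(3, -1)}; classification: node.

Compute partial derivatives:
  f_x = -9*x**2 - 2*x*y + 50*x - 2*y**2 + 2*y - 71.
  f_y = -x**2 - 4*x*y + 2*x + 6*y**2 + 26*y + 11.
Scan x_0 ∈ {−4, ..., 4}. For each x_0, f_y(x_0, y) is a polynomial in y; find its integer roots y ∈ {−4, ..., 4}, then test f_x and f at those candidates.
  x = -4: f_y(-4, y) = 6*y**2 + 42*y - 13; no integer root y with |y| ≤ 4.
  x = -3: f_y(-3, y) = 6*y**2 + 38*y - 4; no integer root y with |y| ≤ 4.
  x = -2: f_y(-2, y) = 6*y**2 + 34*y + 3; no integer root y with |y| ≤ 4.
  x = -1: f_y(-1, y) = 6*y**2 + 30*y + 8; no integer root y with |y| ≤ 4.
  x = 0: f_y(0, y) = 6*y**2 + 26*y + 11; no integer root y with |y| ≤ 4.
  x = 1: f_y(1, y) = 6*y**2 + 22*y + 12; vanishes at y ∈ {-3}. (1, -3): f_x = -48 ≠ 0.
  x = 2: f_y(2, y) = 6*y**2 + 18*y + 11; no integer root y with |y| ≤ 4.
  x = 3: f_y(3, y) = 6*y**2 + 14*y + 8; vanishes at y ∈ {-1}. (3, -1): f_x = 0, f = 0 — SINGULAR.
  x = 4: f_y(4, y) = 6*y**2 + 10*y + 3; no integer root y with |y| ≤ 4.
Only singular point on the grid: (3, -1).
Classify: substitute x = 3 + u, y = -1 + v and expand: f = -3*u**3 - u**2*v - u**2 - 2*u*v**2 + 2*v**3 + v**2.
No constant or linear terms (consistent with a singular point). Quadratic part: -u**2 + v**2. Cubic part: -3*u**3 - u**2*v - 2*u*v**2 + 2*v**3.
The quadratic part v**2 - u**2 = (v − u)(v + u) splits into two distinct linear factors, so there are two distinct tangent lines y − -1 = ±(x − 3) — this is a node (ordinary double point).
Classification: node.


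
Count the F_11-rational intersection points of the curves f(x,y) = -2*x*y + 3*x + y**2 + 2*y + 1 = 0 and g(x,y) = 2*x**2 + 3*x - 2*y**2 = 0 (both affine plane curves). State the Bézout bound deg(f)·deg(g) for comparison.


Common zeros: {(5, 4)}; count = 1; Bézout bound = 4.

deg(f) = 2, deg(g) = 2, so Bézout bound = 4.
Scan x ∈ F_11. For each x, list the y ∈ F_11 with f(x, y) ≡ 0 and those with g(x, y) ≡ 0 (mod 11); the common zeros in that column are the intersection.
  x = 0: f ≡ 0 at y ∈ {10}; g ≡ 0 at y ∈ {0}; common: ∅.
  x = 1: f ≡ 0 at y ∈ ∅; g ≡ 0 at y ∈ ∅; common: ∅.
  x = 2: f ≡ 0 at y ∈ {5, 8}; g ≡ 0 at y ∈ ∅; common: ∅.
  x = 3: f ≡ 0 at y ∈ {6, 9}; g ≡ 0 at y ∈ ∅; common: ∅.
  x = 4: f ≡ 0 at y ∈ ∅; g ≡ 0 at y ∈ {0}; common: ∅.
  x = 5: f ≡ 0 at y ∈ {4}; g ≡ 0 at y ∈ {4, 7}; common: {4}.
  x = 6: f ≡ 0 at y ∈ ∅; g ≡ 0 at y ∈ {1, 10}; common: ∅.
  x = 7: f ≡ 0 at y ∈ {0, 1}; g ≡ 0 at y ∈ ∅; common: ∅.
  x = 8: f ≡ 0 at y ∈ ∅; g ≡ 0 at y ∈ ∅; common: ∅.
  x = 9: f ≡ 0 at y ∈ {2, 3}; g ≡ 0 at y ∈ {1, 10}; common: ∅.
  x = 10: f ≡ 0 at y ∈ ∅; g ≡ 0 at y ∈ {4, 7}; common: ∅.
Collecting: common zeros = {(5, 4)}, so the count is 1.
Comparison with the Bézout bound: 1 ≤ 4 = deg(f)·deg(g), as expected for curves with no common component (the affine F_11-count falls short of the bound because intersections may lie at infinity, over extension fields, or carry multiplicity).


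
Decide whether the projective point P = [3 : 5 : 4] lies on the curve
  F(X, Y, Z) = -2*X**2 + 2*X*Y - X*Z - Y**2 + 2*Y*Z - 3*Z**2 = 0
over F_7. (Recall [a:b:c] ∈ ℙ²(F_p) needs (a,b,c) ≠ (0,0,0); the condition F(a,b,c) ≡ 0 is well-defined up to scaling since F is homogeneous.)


F(3,5,4) ≡ 2 (mod 7); P is NOT on the curve.

Evaluate F(3, 5, 4) term-by-term (mod 7).
  -2*X**2 ↦ -2·9·1·1 = -18
  2*X*Y ↦ 2·3·5·1 = 30
  -X*Z ↦ -1·3·1·4 = -12
  -Y**2 ↦ -1·1·25·1 = -25
  2*Y*Z ↦ 2·1·5·4 = 40
  -3*Z**2 ↦ -3·1·1·16 = -48
Sum: F(3, 5, 4) = (-18) + (30) + (-12) + (-25) + (40) + (-48) = -33.
Reducing mod 7: -33 ≡ 2 (mod 7).
Since F(a, b, c) ≡ 2 ≠ 0 (mod 7), P does NOT lie on the curve.


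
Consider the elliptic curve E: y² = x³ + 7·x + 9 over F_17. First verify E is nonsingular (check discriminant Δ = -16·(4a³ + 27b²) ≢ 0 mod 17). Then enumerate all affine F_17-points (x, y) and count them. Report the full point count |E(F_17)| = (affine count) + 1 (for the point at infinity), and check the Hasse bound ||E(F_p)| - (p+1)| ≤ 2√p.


Affine points = {(0, 3), (0, 14), (1, 0), (4, 4), (4, 13), (5, 4), (5, 13), (8, 4), (8, 13), (9, 6), (9, 11), (10, 5), (10, 12), (12, 6), (12, 11), (13, 6), (13, 11), (15, 2), (15, 15), (16, 1), (16, 16)}; affine count = 21; |E(F_17)| = 22.

Discriminant check: Δ ∝ 4a³ + 27b² = 4·7³ + 27·9² = 4·343 + 27·81 ≡ 6 (mod 17). Nonzero ⇒ E is nonsingular.
For each x ∈ F_17, compute rhs = x³ + 7·x + 9 mod 17, then count y ∈ F_17 with y² ≡ rhs.
  x = 0: rhs = 9, matching y values: 3, 14 (2 points).
  x = 1: rhs = 0, matching y values: 0 (1 points).
  x = 2: rhs = 14, matching y values: none (0 points).
  x = 3: rhs = 6, matching y values: none (0 points).
  x = 4: rhs = 16, matching y values: 4, 13 (2 points).
  x = 5: rhs = 16, matching y values: 4, 13 (2 points).
  x = 6: rhs = 12, matching y values: none (0 points).
  x = 7: rhs = 10, matching y values: none (0 points).
  x = 8: rhs = 16, matching y values: 4, 13 (2 points).
  x = 9: rhs = 2, matching y values: 6, 11 (2 points).
  x = 10: rhs = 8, matching y values: 5, 12 (2 points).
  x = 11: rhs = 6, matching y values: none (0 points).
  x = 12: rhs = 2, matching y values: 6, 11 (2 points).
  x = 13: rhs = 2, matching y values: 6, 11 (2 points).
  x = 14: rhs = 12, matching y values: none (0 points).
  x = 15: rhs = 4, matching y values: 2, 15 (2 points).
  x = 16: rhs = 1, matching y values: 1, 16 (2 points).
Total affine count: 21.
Full point count |E(F_17)| = 21 + 1 = 22.
Hasse bound: |22 − (17+1)| = |4| = 4 ≤ 2√17 ≈ 8.2462 ✓.


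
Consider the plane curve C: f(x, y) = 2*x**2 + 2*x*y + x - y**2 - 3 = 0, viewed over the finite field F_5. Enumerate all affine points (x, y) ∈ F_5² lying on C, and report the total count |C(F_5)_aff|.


Affine F_5-points: {(1, 0), (1, 2), (2, 1), (2, 3), (4, 1), (4, 2)}; count = 6.

For each of the 25 pairs (x, y) ∈ F_5², evaluate f(x, y) mod 5. Record the zeros.
  x = 0: [0↦2, 1↦1, 2↦3, 3↦3, 4↦1]  zeros at y ∈ ∅
  x = 1: [0↦0, 1↦1, 2↦0, 3↦2, 4↦2]  zeros at y ∈ {0, 2}
  x = 2: [0↦2, 1↦0, 2↦1, 3↦0, 4↦2]  zeros at y ∈ {1, 3}
  x = 3: [0↦3, 1↦3, 2↦1, 3↦2, 4↦1]  zeros at y ∈ ∅
  x = 4: [0↦3, 1↦0, 2↦0, 3↦3, 4↦4]  zeros at y ∈ {1, 2}
Collecting zeros: affine points = {(1, 0), (1, 2), (2, 1), (2, 3), (4, 1), (4, 2)}.
Total count |C(F_5)_aff| = 6.


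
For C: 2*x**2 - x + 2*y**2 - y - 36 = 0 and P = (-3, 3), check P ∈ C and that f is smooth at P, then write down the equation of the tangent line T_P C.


Tangent line at P: -13*x + 11*y - 72 = 0.

Step 1: f(-3, 3) = 0, so P lies on C.
Step 2: partial derivatives
  f_x(x, y) = 4*x - 1, f_y(x, y) = 4*y - 1.
  f_x(P) = -13, f_y(P) = 11 (gradient nonzero, so P is smooth).
Step 3: tangent line at P: -13·(x − -3) + 11·(y − 3) = 0.
Expanding: -13*x + 11*y - 72 = 0.


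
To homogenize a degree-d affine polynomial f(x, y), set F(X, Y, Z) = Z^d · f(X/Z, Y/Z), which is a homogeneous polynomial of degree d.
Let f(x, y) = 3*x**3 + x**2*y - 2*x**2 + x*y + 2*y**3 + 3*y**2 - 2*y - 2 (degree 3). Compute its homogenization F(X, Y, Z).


F(X, Y, Z) = 3*X**3 + X**2*Y - 2*X**2*Z + X*Y*Z + 2*Y**3 + 3*Y**2*Z - 2*Y*Z**2 - 2*Z**3

deg(f) = 3.
Substitute x = X/Z, y = Y/Z into f, then multiply by Z^3.
  monomial 3·x^3·y^0 ↦ 3·X^3·Y^0·Z^0.
  monomial 1·x^2·y^1 ↦ 1·X^2·Y^1·Z^0.
  monomial -2·x^2·y^0 ↦ -2·X^2·Y^0·Z^1.
  monomial 1·x^1·y^1 ↦ 1·X^1·Y^1·Z^1.
  monomial 2·x^0·y^3 ↦ 2·X^0·Y^3·Z^0.
  monomial 3·x^0·y^2 ↦ 3·X^0·Y^2·Z^1.
  monomial -2·x^0·y^1 ↦ -2·X^0·Y^1·Z^2.
  monomial -2·x^0·y^0 ↦ -2·X^0·Y^0·Z^3.
Collecting: F(X, Y, Z) = 3*X**3 + X**2*Y - 2*X**2*Z + X*Y*Z + 2*Y**3 + 3*Y**2*Z - 2*Y*Z**2 - 2*Z**3.


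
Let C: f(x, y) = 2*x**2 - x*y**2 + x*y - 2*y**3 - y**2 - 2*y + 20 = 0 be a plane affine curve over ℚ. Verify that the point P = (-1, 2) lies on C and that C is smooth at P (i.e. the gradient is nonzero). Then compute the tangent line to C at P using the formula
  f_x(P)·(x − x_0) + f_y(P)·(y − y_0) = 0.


Tangent line at P: -6*x - 27*y + 48 = 0.

Step 1: f(-1, 2) = 0, so P lies on C.
Step 2: partial derivatives
  f_x(x, y) = 4*x - y**2 + y, f_y(x, y) = -2*x*y + x - 6*y**2 - 2*y - 2.
  f_x(P) = -6, f_y(P) = -27 (gradient nonzero, so P is smooth).
Step 3: tangent line at P: -6·(x − -1) + -27·(y − 2) = 0.
Expanding: -6*x - 27*y + 48 = 0.


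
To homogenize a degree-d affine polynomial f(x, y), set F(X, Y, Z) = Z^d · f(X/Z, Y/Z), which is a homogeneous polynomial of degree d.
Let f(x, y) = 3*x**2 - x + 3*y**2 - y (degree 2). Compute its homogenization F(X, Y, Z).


F(X, Y, Z) = 3*X**2 - X*Z + 3*Y**2 - Y*Z

deg(f) = 2.
Substitute x = X/Z, y = Y/Z into f, then multiply by Z^2.
  monomial 3·x^2·y^0 ↦ 3·X^2·Y^0·Z^0.
  monomial -1·x^1·y^0 ↦ -1·X^1·Y^0·Z^1.
  monomial 3·x^0·y^2 ↦ 3·X^0·Y^2·Z^0.
  monomial -1·x^0·y^1 ↦ -1·X^0·Y^1·Z^1.
Collecting: F(X, Y, Z) = 3*X**2 - X*Z + 3*Y**2 - Y*Z.


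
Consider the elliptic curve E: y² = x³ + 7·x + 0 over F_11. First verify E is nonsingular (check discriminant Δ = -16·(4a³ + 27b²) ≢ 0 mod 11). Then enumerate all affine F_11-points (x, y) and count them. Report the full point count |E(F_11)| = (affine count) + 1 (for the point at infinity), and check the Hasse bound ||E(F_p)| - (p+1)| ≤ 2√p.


Affine points = {(0, 0), (2, 0), (3, 2), (3, 9), (4, 2), (4, 9), (6, 4), (6, 7), (9, 0), (10, 5), (10, 6)}; affine count = 11; |E(F_11)| = 12.

Discriminant check: Δ ∝ 4a³ + 27b² = 4·7³ + 27·0² = 4·343 + 27·0 ≡ 8 (mod 11). Nonzero ⇒ E is nonsingular.
For each x ∈ F_11, compute rhs = x³ + 7·x + 0 mod 11, then count y ∈ F_11 with y² ≡ rhs.
  x = 0: rhs = 0, matching y values: 0 (1 points).
  x = 1: rhs = 8, matching y values: none (0 points).
  x = 2: rhs = 0, matching y values: 0 (1 points).
  x = 3: rhs = 4, matching y values: 2, 9 (2 points).
  x = 4: rhs = 4, matching y values: 2, 9 (2 points).
  x = 5: rhs = 6, matching y values: none (0 points).
  x = 6: rhs = 5, matching y values: 4, 7 (2 points).
  x = 7: rhs = 7, matching y values: none (0 points).
  x = 8: rhs = 7, matching y values: none (0 points).
  x = 9: rhs = 0, matching y values: 0 (1 points).
  x = 10: rhs = 3, matching y values: 5, 6 (2 points).
Total affine count: 11.
Full point count |E(F_11)| = 11 + 1 = 12.
Hasse bound: |12 − (11+1)| = |0| = 0 ≤ 2√11 ≈ 6.6332 ✓.


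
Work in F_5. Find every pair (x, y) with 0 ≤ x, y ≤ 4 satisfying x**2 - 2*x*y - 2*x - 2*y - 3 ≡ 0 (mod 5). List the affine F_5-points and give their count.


Affine F_5-points: {(0, 1), (1, 4), (2, 2), (3, 0), (4, 0), (4, 1), (4, 2), (4, 3), (4, 4)}; count = 9.

For each of the 25 pairs (x, y) ∈ F_5², evaluate f(x, y) mod 5. Record the zeros.
  x = 0: [0↦2, 1↦0, 2↦3, 3↦1, 4↦4]  zeros at y ∈ {1}
  x = 1: [0↦1, 1↦2, 2↦3, 3↦4, 4↦0]  zeros at y ∈ {4}
  x = 2: [0↦2, 1↦1, 2↦0, 3↦4, 4↦3]  zeros at y ∈ {2}
  x = 3: [0↦0, 1↦2, 2↦4, 3↦1, 4↦3]  zeros at y ∈ {0}
  x = 4: [0↦0, 1↦0, 2↦0, 3↦0, 4↦0]  zeros at y ∈ {0, 1, 2, 3, 4}
Collecting zeros: affine points = {(0, 1), (1, 4), (2, 2), (3, 0), (4, 0), (4, 1), (4, 2), (4, 3), (4, 4)}.
Total count |C(F_5)_aff| = 9.


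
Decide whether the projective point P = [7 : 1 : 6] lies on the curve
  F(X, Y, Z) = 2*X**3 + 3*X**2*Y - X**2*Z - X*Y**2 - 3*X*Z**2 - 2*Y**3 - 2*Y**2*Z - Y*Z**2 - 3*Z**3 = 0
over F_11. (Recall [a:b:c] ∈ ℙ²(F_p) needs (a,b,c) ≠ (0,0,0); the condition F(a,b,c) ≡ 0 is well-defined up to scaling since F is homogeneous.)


F(7,1,6) ≡ 2 (mod 11); P is NOT on the curve.

Evaluate F(7, 1, 6) term-by-term (mod 11).
  2*X**3 ↦ 2·343·1·1 = 686
  3*X**2*Y ↦ 3·49·1·1 = 147
  -X**2*Z ↦ -1·49·1·6 = -294
  -X*Y**2 ↦ -1·7·1·1 = -7
  -3*X*Z**2 ↦ -3·7·1·36 = -756
  -2*Y**3 ↦ -2·1·1·1 = -2
  -2*Y**2*Z ↦ -2·1·1·6 = -12
  -Y*Z**2 ↦ -1·1·1·36 = -36
  -3*Z**3 ↦ -3·1·1·216 = -648
Sum: F(7, 1, 6) = (686) + (147) + (-294) + (-7) + (-756) + (-2) + (-12) + (-36) + (-648) = -922.
Reducing mod 11: -922 ≡ 2 (mod 11).
Since F(a, b, c) ≡ 2 ≠ 0 (mod 11), P does NOT lie on the curve.


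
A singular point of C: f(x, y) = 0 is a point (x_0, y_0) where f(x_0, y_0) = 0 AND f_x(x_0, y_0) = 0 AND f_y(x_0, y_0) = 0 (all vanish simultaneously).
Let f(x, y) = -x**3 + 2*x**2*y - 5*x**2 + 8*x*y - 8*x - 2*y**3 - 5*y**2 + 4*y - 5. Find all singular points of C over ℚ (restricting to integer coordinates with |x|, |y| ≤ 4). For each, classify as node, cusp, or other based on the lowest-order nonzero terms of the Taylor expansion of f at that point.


Singular points: {(-2, -1)}; classification: node.

Compute partial derivatives:
  f_x = -3*x**2 + 4*x*y - 10*x + 8*y - 8.
  f_y = 2*x**2 + 8*x - 6*y**2 - 10*y + 4.
Scan x_0 ∈ {−4, ..., 4}. For each x_0, f_y(x_0, y) is a polynomial in y; find its integer roots y ∈ {−4, ..., 4}, then test f_x and f at those candidates.
  x = -4: f_y(-4, y) = -6*y**2 - 10*y + 4; vanishes at y ∈ {-2}. (-4, -2): f_x = 0 but f = -1 ≠ 0.
  x = -3: f_y(-3, y) = -6*y**2 - 10*y - 2; no integer root y with |y| ≤ 4.
  x = -2: f_y(-2, y) = -6*y**2 - 10*y - 4; vanishes at y ∈ {-1}. (-2, -1): f_x = 0, f = 0 — SINGULAR.
  x = -1: f_y(-1, y) = -6*y**2 - 10*y - 2; no integer root y with |y| ≤ 4.
  x = 0: f_y(0, y) = -6*y**2 - 10*y + 4; vanishes at y ∈ {-2}. (0, -2): f_x = -24 ≠ 0.
  x = 1: f_y(1, y) = -6*y**2 - 10*y + 14; no integer root y with |y| ≤ 4.
  x = 2: f_y(2, y) = -6*y**2 - 10*y + 28; no integer root y with |y| ≤ 4.
  x = 3: f_y(3, y) = -6*y**2 - 10*y + 46; no integer root y with |y| ≤ 4.
  x = 4: f_y(4, y) = -6*y**2 - 10*y + 68; no integer root y with |y| ≤ 4.
Only singular point on the grid: (-2, -1).
Classify: substitute x = -2 + u, y = -1 + v and expand: f = -u**3 + 2*u**2*v - u**2 - 2*v**3 + v**2.
No constant or linear terms (consistent with a singular point). Quadratic part: -u**2 + v**2. Cubic part: -u**3 + 2*u**2*v - 2*v**3.
The quadratic part v**2 - u**2 = (v − u)(v + u) splits into two distinct linear factors, so there are two distinct tangent lines y − -1 = ±(x − -2) — this is a node (ordinary double point).
Classification: node.


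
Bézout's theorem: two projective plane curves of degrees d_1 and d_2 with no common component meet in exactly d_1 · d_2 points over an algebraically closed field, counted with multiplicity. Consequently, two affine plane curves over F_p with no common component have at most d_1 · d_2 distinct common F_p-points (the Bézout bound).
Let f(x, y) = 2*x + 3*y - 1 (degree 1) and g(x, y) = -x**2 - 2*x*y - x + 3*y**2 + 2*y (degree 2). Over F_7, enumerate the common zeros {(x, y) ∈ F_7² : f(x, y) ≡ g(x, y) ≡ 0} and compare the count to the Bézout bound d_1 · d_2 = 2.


Common zeros: {(5, 4), (6, 1)}; count = 2; Bézout bound = 2.

deg(f) = 1, deg(g) = 2, so Bézout bound = 2.
Scan x ∈ F_7. For each x, list the y ∈ F_7 with f(x, y) ≡ 0 and those with g(x, y) ≡ 0 (mod 7); the common zeros in that column are the intersection.
  x = 0: f ≡ 0 at y ∈ {5}; g ≡ 0 at y ∈ {0, 4}; common: ∅.
  x = 1: f ≡ 0 at y ∈ {2}; g ≡ 0 at y ∈ ∅; common: ∅.
  x = 2: f ≡ 0 at y ∈ {6}; g ≡ 0 at y ∈ ∅; common: ∅.
  x = 3: f ≡ 0 at y ∈ {3}; g ≡ 0 at y ∈ ∅; common: ∅.
  x = 4: f ≡ 0 at y ∈ {0}; g ≡ 0 at y ∈ ∅; common: ∅.
  x = 5: f ≡ 0 at y ∈ {4}; g ≡ 0 at y ∈ {1, 4}; common: {4}.
  x = 6: f ≡ 0 at y ∈ {1}; g ≡ 0 at y ∈ {0, 1}; common: {1}.
Collecting: common zeros = {(5, 4), (6, 1)}, so the count is 2.
Comparison with the Bézout bound: 2 ≤ 2 = deg(f)·deg(g), as expected for curves with no common component (the bound is attained).


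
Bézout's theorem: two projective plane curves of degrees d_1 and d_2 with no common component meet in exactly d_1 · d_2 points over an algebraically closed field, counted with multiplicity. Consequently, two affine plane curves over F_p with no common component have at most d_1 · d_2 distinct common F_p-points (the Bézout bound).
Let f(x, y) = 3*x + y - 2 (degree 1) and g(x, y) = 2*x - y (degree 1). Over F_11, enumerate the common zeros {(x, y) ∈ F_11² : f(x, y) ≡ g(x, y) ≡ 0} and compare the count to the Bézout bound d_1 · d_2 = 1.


Common zeros: {(7, 3)}; count = 1; Bézout bound = 1.

deg(f) = 1, deg(g) = 1, so Bézout bound = 1.
Scan x ∈ F_11. For each x, list the y ∈ F_11 with f(x, y) ≡ 0 and those with g(x, y) ≡ 0 (mod 11); the common zeros in that column are the intersection.
  x = 0: f ≡ 0 at y ∈ {2}; g ≡ 0 at y ∈ {0}; common: ∅.
  x = 1: f ≡ 0 at y ∈ {10}; g ≡ 0 at y ∈ {2}; common: ∅.
  x = 2: f ≡ 0 at y ∈ {7}; g ≡ 0 at y ∈ {4}; common: ∅.
  x = 3: f ≡ 0 at y ∈ {4}; g ≡ 0 at y ∈ {6}; common: ∅.
  x = 4: f ≡ 0 at y ∈ {1}; g ≡ 0 at y ∈ {8}; common: ∅.
  x = 5: f ≡ 0 at y ∈ {9}; g ≡ 0 at y ∈ {10}; common: ∅.
  x = 6: f ≡ 0 at y ∈ {6}; g ≡ 0 at y ∈ {1}; common: ∅.
  x = 7: f ≡ 0 at y ∈ {3}; g ≡ 0 at y ∈ {3}; common: {3}.
  x = 8: f ≡ 0 at y ∈ {0}; g ≡ 0 at y ∈ {5}; common: ∅.
  x = 9: f ≡ 0 at y ∈ {8}; g ≡ 0 at y ∈ {7}; common: ∅.
  x = 10: f ≡ 0 at y ∈ {5}; g ≡ 0 at y ∈ {9}; common: ∅.
Collecting: common zeros = {(7, 3)}, so the count is 1.
Comparison with the Bézout bound: 1 ≤ 1 = deg(f)·deg(g), as expected for curves with no common component (the bound is attained).


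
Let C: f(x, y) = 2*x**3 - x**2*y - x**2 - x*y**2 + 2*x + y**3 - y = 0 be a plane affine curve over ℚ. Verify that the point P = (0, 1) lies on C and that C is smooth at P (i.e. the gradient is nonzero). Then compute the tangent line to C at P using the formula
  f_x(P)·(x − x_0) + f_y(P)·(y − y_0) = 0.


Tangent line at P: x + 2*y - 2 = 0.

Step 1: f(0, 1) = 0, so P lies on C.
Step 2: partial derivatives
  f_x(x, y) = 6*x**2 - 2*x*y - 2*x - y**2 + 2, f_y(x, y) = -x**2 - 2*x*y + 3*y**2 - 1.
  f_x(P) = 1, f_y(P) = 2 (gradient nonzero, so P is smooth).
Step 3: tangent line at P: 1·(x − 0) + 2·(y − 1) = 0.
Expanding: x + 2*y - 2 = 0.


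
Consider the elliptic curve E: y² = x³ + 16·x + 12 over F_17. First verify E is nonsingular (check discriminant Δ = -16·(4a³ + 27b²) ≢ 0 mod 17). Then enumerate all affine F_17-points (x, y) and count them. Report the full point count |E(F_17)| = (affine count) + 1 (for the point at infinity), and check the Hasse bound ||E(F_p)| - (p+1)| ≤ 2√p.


Affine points = {(2, 1), (2, 16), (3, 6), (3, 11), (4, 2), (4, 15), (5, 8), (5, 9), (6, 1), (6, 16), (7, 5), (7, 12), (9, 1), (9, 16), (10, 4), (10, 13)}; affine count = 16; |E(F_17)| = 17.

Discriminant check: Δ ∝ 4a³ + 27b² = 4·16³ + 27·12² = 4·4096 + 27·144 ≡ 8 (mod 17). Nonzero ⇒ E is nonsingular.
For each x ∈ F_17, compute rhs = x³ + 16·x + 12 mod 17, then count y ∈ F_17 with y² ≡ rhs.
  x = 0: rhs = 12, matching y values: none (0 points).
  x = 1: rhs = 12, matching y values: none (0 points).
  x = 2: rhs = 1, matching y values: 1, 16 (2 points).
  x = 3: rhs = 2, matching y values: 6, 11 (2 points).
  x = 4: rhs = 4, matching y values: 2, 15 (2 points).
  x = 5: rhs = 13, matching y values: 8, 9 (2 points).
  x = 6: rhs = 1, matching y values: 1, 16 (2 points).
  x = 7: rhs = 8, matching y values: 5, 12 (2 points).
  x = 8: rhs = 6, matching y values: none (0 points).
  x = 9: rhs = 1, matching y values: 1, 16 (2 points).
  x = 10: rhs = 16, matching y values: 4, 13 (2 points).
  x = 11: rhs = 6, matching y values: none (0 points).
  x = 12: rhs = 11, matching y values: none (0 points).
  x = 13: rhs = 3, matching y values: none (0 points).
  x = 14: rhs = 5, matching y values: none (0 points).
  x = 15: rhs = 6, matching y values: none (0 points).
  x = 16: rhs = 12, matching y values: none (0 points).
Total affine count: 16.
Full point count |E(F_17)| = 16 + 1 = 17.
Hasse bound: |17 − (17+1)| = |-1| = 1 ≤ 2√17 ≈ 8.2462 ✓.


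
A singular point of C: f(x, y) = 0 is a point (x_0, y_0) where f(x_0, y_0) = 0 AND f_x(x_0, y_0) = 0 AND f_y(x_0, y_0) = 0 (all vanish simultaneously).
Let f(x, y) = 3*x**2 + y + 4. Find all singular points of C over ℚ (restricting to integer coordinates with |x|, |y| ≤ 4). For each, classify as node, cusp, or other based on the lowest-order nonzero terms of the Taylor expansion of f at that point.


No singular points in the scanned grid; C is smooth there.

Compute partial derivatives:
  f_x = 6*x.
  f_y = 1.
f_y = 1 is a nonzero constant, so f_y never vanishes: no point (x, y) can satisfy f = f_x = f_y = 0. In particular no (x, y) ∈ {−4, ..., 4}² is singular; the curve is smooth.


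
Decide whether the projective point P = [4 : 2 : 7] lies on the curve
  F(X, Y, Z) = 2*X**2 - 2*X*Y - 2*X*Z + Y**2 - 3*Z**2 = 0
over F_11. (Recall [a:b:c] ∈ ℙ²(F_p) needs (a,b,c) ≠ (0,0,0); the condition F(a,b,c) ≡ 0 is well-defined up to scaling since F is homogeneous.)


F(4,2,7) ≡ 4 (mod 11); P is NOT on the curve.

Evaluate F(4, 2, 7) term-by-term (mod 11).
  2*X**2 ↦ 2·16·1·1 = 32
  -2*X*Y ↦ -2·4·2·1 = -16
  -2*X*Z ↦ -2·4·1·7 = -56
  Y**2 ↦ 1·1·4·1 = 4
  -3*Z**2 ↦ -3·1·1·49 = -147
Sum: F(4, 2, 7) = (32) + (-16) + (-56) + (4) + (-147) = -183.
Reducing mod 11: -183 ≡ 4 (mod 11).
Since F(a, b, c) ≡ 4 ≠ 0 (mod 11), P does NOT lie on the curve.


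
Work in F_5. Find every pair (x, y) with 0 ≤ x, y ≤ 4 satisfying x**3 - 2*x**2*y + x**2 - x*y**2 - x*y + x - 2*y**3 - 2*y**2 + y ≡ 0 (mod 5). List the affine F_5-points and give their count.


Affine F_5-points: {(0, 0), (3, 3), (4, 4)}; count = 3.

For each of the 25 pairs (x, y) ∈ F_5², evaluate f(x, y) mod 5. Record the zeros.
  x = 0: [0↦0, 1↦2, 2↦3, 3↦1, 4↦4]  zeros at y ∈ {0}
  x = 1: [0↦3, 1↦1, 2↦1, 3↦1, 4↦4]  zeros at y ∈ ∅
  x = 2: [0↦4, 1↦4, 2↦4, 3↦2, 4↦1]  zeros at y ∈ ∅
  x = 3: [0↦4, 1↦2, 2↦3, 3↦0, 4↦1]  zeros at y ∈ {3}
  x = 4: [0↦4, 1↦1, 2↦4, 3↦1, 4↦0]  zeros at y ∈ {4}
Collecting zeros: affine points = {(0, 0), (3, 3), (4, 4)}.
Total count |C(F_5)_aff| = 3.
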